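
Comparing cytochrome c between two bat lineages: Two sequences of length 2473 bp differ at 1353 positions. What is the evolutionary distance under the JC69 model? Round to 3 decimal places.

p = 1353/2473 ≈ 0.547109.
d = −(3/4) ln(1 − 4p/3) = −0.75 ln(1 − 0.729479) = −0.75 ln(0.270521)
  = −0.75 × (-1.307406) = 0.980555 substitutions/site.

0.981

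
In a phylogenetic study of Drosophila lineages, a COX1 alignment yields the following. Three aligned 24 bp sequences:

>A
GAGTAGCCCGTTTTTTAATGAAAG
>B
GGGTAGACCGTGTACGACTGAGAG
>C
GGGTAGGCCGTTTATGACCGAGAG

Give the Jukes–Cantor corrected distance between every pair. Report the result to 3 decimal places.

d(A,B) = 0.441, d(A,C) = 0.369, d(B,C) = 0.188

A–B: 8/24 sites differ → p ≈ 0.333333, d = −0.75 ln(1 − 0.444444) = 0.440839 ≈ 0.441.
A–C: 7/24 sites differ → p ≈ 0.291667, d = −0.75 ln(1 − 0.388889) = 0.369358 ≈ 0.369.
B–C: 4/24 sites differ → p ≈ 0.166667, d = −0.75 ln(1 − 0.222223) = 0.188487 ≈ 0.188.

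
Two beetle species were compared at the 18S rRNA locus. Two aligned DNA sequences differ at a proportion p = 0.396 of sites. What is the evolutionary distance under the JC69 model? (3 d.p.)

0.563

d = −(3/4) ln(1 − 4p/3) = −0.75 ln(1 − 0.528) = −0.75 ln(0.472)
  = −0.75 × (-0.750776) = 0.563082 substitutions/site.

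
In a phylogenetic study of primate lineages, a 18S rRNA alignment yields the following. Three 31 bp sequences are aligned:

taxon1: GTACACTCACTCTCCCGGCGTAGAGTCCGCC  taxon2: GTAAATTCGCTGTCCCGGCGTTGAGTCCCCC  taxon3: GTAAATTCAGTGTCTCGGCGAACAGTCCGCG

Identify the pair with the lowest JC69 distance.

taxon1 and taxon2

taxon1–taxon2: 6/31 differ, p = 0.194, d = 0.224.
taxon1–taxon3: 8/31 differ, p = 0.258, d = 0.316.
taxon2–taxon3: 8/31 differ, p = 0.258, d = 0.316.
The smallest distance is between taxon1 and taxon2.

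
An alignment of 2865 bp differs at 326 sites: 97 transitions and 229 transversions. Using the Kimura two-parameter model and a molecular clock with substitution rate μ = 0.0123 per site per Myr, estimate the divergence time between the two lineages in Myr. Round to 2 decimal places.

5.02

P = 97/2865 ≈ 0.033857 and Q = 229/2865 ≈ 0.07993.
Under the Kimura two-parameter model, d = −½ ln(1 − 2P − Q) − ¼ ln(1 − 2Q).
1 − 2P − Q = 0.852356, giving −½ ln(0.852356) = 0.079875.
1 − 2Q = 0.84014, giving −¼ ln(0.84014) = 0.043547.
d = 0.079875 + 0.043547 = 0.123422.
Under a molecular clock d = 2μt, so t = d/(2μ) = 0.123422 / (2 × 0.0123) = 5.02 Myr.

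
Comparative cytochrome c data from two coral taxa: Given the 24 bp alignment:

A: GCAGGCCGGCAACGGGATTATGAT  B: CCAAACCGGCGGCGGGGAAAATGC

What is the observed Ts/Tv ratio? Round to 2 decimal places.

Transitions are A↔G and C↔T; transversions are all other mismatches.
Transitions: 7. Transversions: 5.
R = 7/5 = 1.40.

1.40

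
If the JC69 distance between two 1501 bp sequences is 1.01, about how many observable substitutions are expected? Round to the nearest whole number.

Invert JC69: p = (3/4)(1 − e^(−4d/3)) = 0.75 × (1 − e^(-1.346667)) = 0.75 × (1 − 0.260106) = 0.554921.
Expected differing sites = pL ≈ 0.554921 × 1501 = 832.936421 ≈ 833.

833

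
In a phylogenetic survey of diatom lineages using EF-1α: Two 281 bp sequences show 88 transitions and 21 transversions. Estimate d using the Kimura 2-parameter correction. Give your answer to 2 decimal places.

0.64

P = 88/281 ≈ 0.313167 and Q = 21/281 ≈ 0.074733.
Under the Kimura two-parameter model, d = −½ ln(1 − 2P − Q) − ¼ ln(1 − 2Q).
1 − 2P − Q = 0.298933, giving −½ ln(0.298933) = 0.603768.
1 − 2Q = 0.850534, giving −¼ ln(0.850534) = 0.040473.
d = 0.603768 + 0.040473 = 0.644241.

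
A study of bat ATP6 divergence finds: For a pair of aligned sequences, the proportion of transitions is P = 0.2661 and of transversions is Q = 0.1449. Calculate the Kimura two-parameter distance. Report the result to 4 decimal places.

0.6508

Under the Kimura two-parameter model, d = −½ ln(1 − 2P − Q) − ¼ ln(1 − 2Q).
1 − 2P − Q = 0.3229, giving −½ ln(0.3229) = 0.565206.
1 − 2Q = 0.7102, giving −¼ ln(0.7102) = 0.085552.
d = 0.565206 + 0.085552 = 0.650758.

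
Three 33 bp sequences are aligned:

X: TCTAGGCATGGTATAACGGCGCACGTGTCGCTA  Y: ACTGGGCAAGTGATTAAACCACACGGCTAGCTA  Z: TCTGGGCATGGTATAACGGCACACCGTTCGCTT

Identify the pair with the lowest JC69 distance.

X and Z

X–Y: 13/33 differ, p = 0.394, d = 0.559.
X–Z: 6/33 differ, p = 0.182, d = 0.208.
Y–Z: 12/33 differ, p = 0.364, d = 0.497.
The smallest distance is between X and Z.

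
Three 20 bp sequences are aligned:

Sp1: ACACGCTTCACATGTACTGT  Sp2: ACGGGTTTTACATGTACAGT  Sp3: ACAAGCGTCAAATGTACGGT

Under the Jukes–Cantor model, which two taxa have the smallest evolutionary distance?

Sp1 and Sp3

Sp1–Sp2: 5/20 differ, p = 0.250, d = 0.304.
Sp1–Sp3: 4/20 differ, p = 0.200, d = 0.233.
Sp2–Sp3: 7/20 differ, p = 0.350, d = 0.471.
The smallest distance is between Sp1 and Sp3.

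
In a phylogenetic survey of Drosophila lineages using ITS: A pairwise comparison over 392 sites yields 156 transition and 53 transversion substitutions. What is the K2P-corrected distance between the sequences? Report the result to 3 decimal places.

P = 156/392 ≈ 0.397959 and Q = 53/392 ≈ 0.135204.
Under the Kimura two-parameter model, d = −½ ln(1 − 2P − Q) − ¼ ln(1 − 2Q).
1 − 2P − Q = 0.068878, giving −½ ln(0.068878) = 1.337709.
1 − 2Q = 0.729592, giving −¼ ln(0.729592) = 0.078817.
d = 1.337709 + 0.078817 = 1.416526.

1.417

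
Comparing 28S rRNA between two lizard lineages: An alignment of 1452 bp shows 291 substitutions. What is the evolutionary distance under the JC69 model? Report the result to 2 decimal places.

0.23

p = 291/1452 ≈ 0.200413.
d = −(3/4) ln(1 − 4p/3) = −0.75 ln(1 − 0.267217) = −0.75 ln(0.732783)
  = −0.75 × (-0.310906) = 0.233180 substitutions/site.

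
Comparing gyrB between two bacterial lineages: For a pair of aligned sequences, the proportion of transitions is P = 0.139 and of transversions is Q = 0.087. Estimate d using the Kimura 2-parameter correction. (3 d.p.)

0.275

Under the Kimura two-parameter model, d = −½ ln(1 − 2P − Q) − ¼ ln(1 − 2Q).
1 − 2P − Q = 0.635, giving −½ ln(0.635) = 0.227065.
1 − 2Q = 0.826, giving −¼ ln(0.826) = 0.047790.
d = 0.227065 + 0.047790 = 0.274855.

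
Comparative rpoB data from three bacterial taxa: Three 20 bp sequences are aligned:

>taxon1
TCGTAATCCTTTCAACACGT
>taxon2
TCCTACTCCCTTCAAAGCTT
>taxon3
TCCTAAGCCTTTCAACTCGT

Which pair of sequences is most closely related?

taxon1 and taxon3

taxon1–taxon2: 6/20 differ, p = 0.300, d = 0.383.
taxon1–taxon3: 3/20 differ, p = 0.150, d = 0.167.
taxon2–taxon3: 6/20 differ, p = 0.300, d = 0.383.
The smallest distance is between taxon1 and taxon3.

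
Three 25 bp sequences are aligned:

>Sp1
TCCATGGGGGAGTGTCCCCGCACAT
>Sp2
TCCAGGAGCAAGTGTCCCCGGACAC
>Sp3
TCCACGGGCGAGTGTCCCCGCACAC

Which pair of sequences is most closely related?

Sp1 and Sp3

Sp1–Sp2: 6/25 differ, p = 0.240, d = 0.289.
Sp1–Sp3: 3/25 differ, p = 0.120, d = 0.131.
Sp2–Sp3: 4/25 differ, p = 0.160, d = 0.180.
The smallest distance is between Sp1 and Sp3.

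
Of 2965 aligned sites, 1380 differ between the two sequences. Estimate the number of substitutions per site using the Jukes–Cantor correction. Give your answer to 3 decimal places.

0.727

p = 1380/2965 ≈ 0.46543.
d = −(3/4) ln(1 − 4p/3) = −0.75 ln(1 − 0.620573) = −0.75 ln(0.379427)
  = −0.75 × (-0.969093) = 0.726820 substitutions/site.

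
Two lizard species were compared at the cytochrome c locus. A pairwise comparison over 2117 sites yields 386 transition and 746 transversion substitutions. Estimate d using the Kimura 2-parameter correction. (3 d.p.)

0.936

P = 386/2117 ≈ 0.182333 and Q = 746/2117 ≈ 0.352385.
Under the Kimura two-parameter model, d = −½ ln(1 − 2P − Q) − ¼ ln(1 − 2Q).
1 − 2P − Q = 0.282949, giving −½ ln(0.282949) = 0.631244.
1 − 2Q = 0.29523, giving −¼ ln(0.29523) = 0.305000.
d = 0.631244 + 0.305000 = 0.936244.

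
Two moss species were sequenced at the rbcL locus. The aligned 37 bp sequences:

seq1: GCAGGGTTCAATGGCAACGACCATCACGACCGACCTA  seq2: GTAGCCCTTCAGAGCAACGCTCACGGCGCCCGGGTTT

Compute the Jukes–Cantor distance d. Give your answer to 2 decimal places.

The sequences differ at 18 of 37 sites, so p = 18/37 ≈ 0.486486.
d = −(3/4) ln(1 − 4p/3) = −0.75 ln(1 − 0.648648) = −0.75 ln(0.351352)
  = −0.75 × (-1.045967) = 0.784475 substitutions/site.

0.78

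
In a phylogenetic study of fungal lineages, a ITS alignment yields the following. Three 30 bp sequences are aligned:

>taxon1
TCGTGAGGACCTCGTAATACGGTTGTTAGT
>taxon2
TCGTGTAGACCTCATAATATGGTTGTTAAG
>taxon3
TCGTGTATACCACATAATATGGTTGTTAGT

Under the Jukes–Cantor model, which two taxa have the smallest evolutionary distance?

taxon2 and taxon3

taxon1–taxon2: 6/30 differ, p = 0.200, d = 0.233.
taxon1–taxon3: 6/30 differ, p = 0.200, d = 0.233.
taxon2–taxon3: 4/30 differ, p = 0.133, d = 0.147.
The smallest distance is between taxon2 and taxon3.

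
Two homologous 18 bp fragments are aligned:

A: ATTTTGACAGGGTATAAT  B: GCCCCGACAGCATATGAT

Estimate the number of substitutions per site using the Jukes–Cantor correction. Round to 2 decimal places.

0.67

The sequences differ at 8 of 18 sites (1, 2, 3, 4, 5, 11, 12, 16), so p = 8/18 ≈ 0.444444.
d = −(3/4) ln(1 − 4p/3) = −0.75 ln(1 − 0.592592) = −0.75 ln(0.407408)
  = −0.75 × (-0.897940) = 0.673455 substitutions/site.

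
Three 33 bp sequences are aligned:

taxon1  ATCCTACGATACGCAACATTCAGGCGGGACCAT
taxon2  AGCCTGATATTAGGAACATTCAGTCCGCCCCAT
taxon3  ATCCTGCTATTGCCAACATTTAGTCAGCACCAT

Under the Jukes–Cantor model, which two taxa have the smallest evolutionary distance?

taxon2 and taxon3

taxon1–taxon2: 11/33 differ, p = 0.333, d = 0.441.
taxon1–taxon3: 9/33 differ, p = 0.273, d = 0.339.
taxon2–taxon3: 8/33 differ, p = 0.242, d = 0.293.
The smallest distance is between taxon2 and taxon3.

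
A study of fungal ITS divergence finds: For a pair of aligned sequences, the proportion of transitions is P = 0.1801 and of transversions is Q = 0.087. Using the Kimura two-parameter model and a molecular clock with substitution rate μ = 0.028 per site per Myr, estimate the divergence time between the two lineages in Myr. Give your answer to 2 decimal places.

6.15

Under the Kimura two-parameter model, d = −½ ln(1 − 2P − Q) − ¼ ln(1 − 2Q).
1 − 2P − Q = 0.5528, giving −½ ln(0.5528) = 0.296380.
1 − 2Q = 0.826, giving −¼ ln(0.826) = 0.047790.
d = 0.296380 + 0.047790 = 0.344170.
Under a molecular clock d = 2μt, so t = d/(2μ) = 0.344170 / (2 × 0.028) = 6.15 Myr.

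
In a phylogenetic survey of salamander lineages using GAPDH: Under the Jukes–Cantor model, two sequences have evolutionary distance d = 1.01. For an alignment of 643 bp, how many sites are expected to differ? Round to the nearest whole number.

357

Invert JC69: p = (3/4)(1 − e^(−4d/3)) = 0.75 × (1 − e^(-1.346667)) = 0.75 × (1 − 0.260106) = 0.554921.
Expected differing sites = pL ≈ 0.554921 × 643 = 356.814203 ≈ 357.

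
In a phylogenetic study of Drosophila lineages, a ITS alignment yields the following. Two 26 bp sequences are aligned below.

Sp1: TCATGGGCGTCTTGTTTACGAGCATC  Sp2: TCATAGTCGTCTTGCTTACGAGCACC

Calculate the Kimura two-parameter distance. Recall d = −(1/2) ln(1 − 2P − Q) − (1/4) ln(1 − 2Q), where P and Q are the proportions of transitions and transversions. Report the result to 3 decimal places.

Of 26 sites, 3 differences are transitions and 1 are transversions, so P = 3/26 ≈ 0.115385 and Q = 1/26 ≈ 0.038462.
Under the Kimura two-parameter model, d = −½ ln(1 − 2P − Q) − ¼ ln(1 − 2Q).
1 − 2P − Q = 0.730768, giving −½ ln(0.730768) = 0.156830.
1 − 2Q = 0.923076, giving −¼ ln(0.923076) = 0.020011.
d = 0.156830 + 0.020011 = 0.176841.

0.177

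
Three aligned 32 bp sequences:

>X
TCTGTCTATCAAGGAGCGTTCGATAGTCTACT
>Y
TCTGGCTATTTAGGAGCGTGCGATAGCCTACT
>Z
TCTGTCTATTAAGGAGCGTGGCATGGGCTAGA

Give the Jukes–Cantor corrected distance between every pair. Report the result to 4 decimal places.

X–Y: 5/32 sites differ → p = 0.15625, d = −0.75 ln(1 − 0.208333) = 0.175211 ≈ 0.1752.
X–Z: 8/32 sites differ → p = 0.25, d = −0.75 ln(1 − 0.333333) = 0.304098 ≈ 0.3041.
Y–Z: 8/32 sites differ → p = 0.25, d = −0.75 ln(1 − 0.333333) = 0.304098 ≈ 0.3041.

d(X,Y) = 0.1752, d(X,Z) = 0.3041, d(Y,Z) = 0.3041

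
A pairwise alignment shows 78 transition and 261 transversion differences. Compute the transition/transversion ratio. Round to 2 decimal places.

0.30

R = 78/261 = 0.298850… ≈ 0.30 (to 2 d.p.).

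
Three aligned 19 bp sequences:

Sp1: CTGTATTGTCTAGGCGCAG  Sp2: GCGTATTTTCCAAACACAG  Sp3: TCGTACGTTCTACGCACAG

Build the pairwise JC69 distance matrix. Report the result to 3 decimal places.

d(Sp1,Sp2) = 0.507, d(Sp1,Sp3) = 0.507, d(Sp2,Sp3) = 0.410

Sp1–Sp2: 7/19 sites differ → p ≈ 0.368421, d = −0.75 ln(1 − 0.491228) = 0.506816 ≈ 0.507.
Sp1–Sp3: 7/19 sites differ → p ≈ 0.368421, d = −0.75 ln(1 − 0.491228) = 0.506816 ≈ 0.507.
Sp2–Sp3: 6/19 sites differ → p ≈ 0.315789, d = −0.75 ln(1 − 0.421052) = 0.409907 ≈ 0.410.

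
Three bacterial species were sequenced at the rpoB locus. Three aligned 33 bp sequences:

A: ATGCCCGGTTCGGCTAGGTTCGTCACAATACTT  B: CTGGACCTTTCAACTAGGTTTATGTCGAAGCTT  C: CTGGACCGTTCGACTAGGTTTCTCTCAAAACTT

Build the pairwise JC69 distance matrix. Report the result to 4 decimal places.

A–B: 14/33 sites differ → p ≈ 0.424242, d = −0.75 ln(1 − 0.565656) = 0.625439 ≈ 0.6254.
A–C: 9/33 sites differ → p ≈ 0.272727, d = −0.75 ln(1 − 0.363636) = 0.338988 ≈ 0.3390.
B–C: 6/33 sites differ → p ≈ 0.181818, d = −0.75 ln(1 − 0.242424) = 0.208224 ≈ 0.2082.

d(A,B) = 0.6254, d(A,C) = 0.3390, d(B,C) = 0.2082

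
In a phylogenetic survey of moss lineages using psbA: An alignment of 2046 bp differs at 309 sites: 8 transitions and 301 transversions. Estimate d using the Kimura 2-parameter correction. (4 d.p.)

0.1713

P = 8/2046 ≈ 0.00391 and Q = 301/2046 ≈ 0.147116.
Under the Kimura two-parameter model, d = −½ ln(1 − 2P − Q) − ¼ ln(1 − 2Q).
1 − 2P − Q = 0.845064, giving −½ ln(0.845064) = 0.084171.
1 − 2Q = 0.705768, giving −¼ ln(0.705768) = 0.087117.
d = 0.084171 + 0.087117 = 0.171288.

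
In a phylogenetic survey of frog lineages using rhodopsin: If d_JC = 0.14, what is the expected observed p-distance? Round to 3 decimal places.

0.128

p = (3/4)(1 − e^(−4d/3)) = 0.75 × (1 − e^(-0.186667)) = 0.75 × (1 − 0.829720) = 0.127710.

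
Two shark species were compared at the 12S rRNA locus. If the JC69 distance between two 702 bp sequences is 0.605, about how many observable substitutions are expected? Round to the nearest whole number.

292

Invert JC69: p = (3/4)(1 − e^(−4d/3)) = 0.75 × (1 − e^(-0.806667)) = 0.75 × (1 − 0.446343) = 0.415243.
Expected differing sites = pL ≈ 0.415243 × 702 = 291.500586 ≈ 292.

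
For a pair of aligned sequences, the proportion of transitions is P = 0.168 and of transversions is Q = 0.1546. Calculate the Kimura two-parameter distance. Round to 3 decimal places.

0.430

Under the Kimura two-parameter model, d = −½ ln(1 − 2P − Q) − ¼ ln(1 − 2Q).
1 − 2P − Q = 0.5094, giving −½ ln(0.5094) = 0.337261.
1 − 2Q = 0.6908, giving −¼ ln(0.6908) = 0.092476.
d = 0.337261 + 0.092476 = 0.429737.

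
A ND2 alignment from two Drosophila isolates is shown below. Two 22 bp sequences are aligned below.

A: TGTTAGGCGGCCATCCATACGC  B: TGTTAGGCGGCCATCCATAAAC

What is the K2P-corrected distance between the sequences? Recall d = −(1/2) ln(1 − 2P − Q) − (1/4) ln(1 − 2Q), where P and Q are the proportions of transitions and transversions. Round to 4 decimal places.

0.0971

Of 22 sites, 1 differences are transitions and 1 are transversions, so P = 1/22 ≈ 0.045455 and Q = 1/22 ≈ 0.045455.
Under the Kimura two-parameter model, d = −½ ln(1 − 2P − Q) − ¼ ln(1 − 2Q).
1 − 2P − Q = 0.863635, giving −½ ln(0.863635) = 0.073303.
1 − 2Q = 0.90909, giving −¼ ln(0.90909) = 0.023828.
d = 0.073303 + 0.023828 = 0.097131.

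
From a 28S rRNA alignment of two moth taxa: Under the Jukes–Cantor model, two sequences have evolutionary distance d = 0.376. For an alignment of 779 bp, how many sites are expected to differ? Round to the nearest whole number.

230

Invert JC69: p = (3/4)(1 − e^(−4d/3)) = 0.75 × (1 − e^(-0.501333)) = 0.75 × (1 − 0.605723) = 0.295708.
Expected differing sites = pL ≈ 0.295708 × 779 = 230.356532 ≈ 230.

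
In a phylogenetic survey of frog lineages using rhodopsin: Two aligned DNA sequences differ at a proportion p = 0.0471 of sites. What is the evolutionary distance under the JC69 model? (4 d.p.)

d = −(3/4) ln(1 − 4p/3) = −0.75 ln(1 − 0.0628) = −0.75 ln(0.9372)
  = −0.75 × (-0.064859) = 0.048644 substitutions/site.

0.0486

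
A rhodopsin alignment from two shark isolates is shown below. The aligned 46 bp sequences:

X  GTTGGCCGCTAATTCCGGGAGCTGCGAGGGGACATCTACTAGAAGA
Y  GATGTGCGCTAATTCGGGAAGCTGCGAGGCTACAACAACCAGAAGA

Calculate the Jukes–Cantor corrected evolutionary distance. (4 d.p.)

0.2567

The sequences differ at 10 of 46 sites (2, 5, 6, 16, 19, 30, 31, 35, 37, 40), so p = 10/46 ≈ 0.217391.
d = −(3/4) ln(1 − 4p/3) = −0.75 ln(1 − 0.289855) = −0.75 ln(0.710145)
  = −0.75 × (-0.342286) = 0.256715 substitutions/site.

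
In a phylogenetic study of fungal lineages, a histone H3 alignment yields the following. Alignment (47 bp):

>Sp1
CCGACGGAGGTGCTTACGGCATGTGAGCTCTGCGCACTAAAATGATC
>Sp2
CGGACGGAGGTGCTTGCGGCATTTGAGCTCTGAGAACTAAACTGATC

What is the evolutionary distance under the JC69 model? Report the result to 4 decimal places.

0.1399

The sequences differ at 6 of 47 sites (2, 16, 23, 33, 35, 42), so p = 6/47 ≈ 0.12766.
d = −(3/4) ln(1 − 4p/3) = −0.75 ln(1 − 0.170213) = −0.75 ln(0.829787)
  = −0.75 × (-0.186586) = 0.139940 substitutions/site.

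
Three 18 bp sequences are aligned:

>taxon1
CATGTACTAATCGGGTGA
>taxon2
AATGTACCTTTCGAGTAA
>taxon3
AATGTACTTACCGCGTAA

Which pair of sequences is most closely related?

taxon1–taxon2: 6/18 differ, p = 0.333, d = 0.441.
taxon1–taxon3: 5/18 differ, p = 0.278, d = 0.347.
taxon2–taxon3: 4/18 differ, p = 0.222, d = 0.264.
The smallest distance is between taxon2 and taxon3.

taxon2 and taxon3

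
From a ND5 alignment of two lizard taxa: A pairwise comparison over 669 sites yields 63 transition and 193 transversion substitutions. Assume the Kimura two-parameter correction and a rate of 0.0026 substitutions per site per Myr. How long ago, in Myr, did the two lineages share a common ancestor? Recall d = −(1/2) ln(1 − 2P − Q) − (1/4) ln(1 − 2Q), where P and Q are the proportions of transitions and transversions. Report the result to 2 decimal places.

103.66

P = 63/669 ≈ 0.09417 and Q = 193/669 ≈ 0.28849.
Under the Kimura two-parameter model, d = −½ ln(1 − 2P − Q) − ¼ ln(1 − 2Q).
1 − 2P − Q = 0.52317, giving −½ ln(0.52317) = 0.323924.
1 − 2Q = 0.42302, giving −¼ ln(0.42302) = 0.215084.
d = 0.323924 + 0.215084 = 0.539008.
Under a molecular clock d = 2μt, so t = d/(2μ) = 0.539008 / (2 × 0.0026) = 103.66 Myr.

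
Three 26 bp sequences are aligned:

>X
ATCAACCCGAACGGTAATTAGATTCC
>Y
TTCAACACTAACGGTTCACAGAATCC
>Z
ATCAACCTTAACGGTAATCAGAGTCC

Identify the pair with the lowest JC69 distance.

X and Z

X–Y: 8/26 differ, p = 0.308, d = 0.396.
X–Z: 4/26 differ, p = 0.154, d = 0.172.
Y–Z: 7/26 differ, p = 0.269, d = 0.334.
The smallest distance is between X and Z.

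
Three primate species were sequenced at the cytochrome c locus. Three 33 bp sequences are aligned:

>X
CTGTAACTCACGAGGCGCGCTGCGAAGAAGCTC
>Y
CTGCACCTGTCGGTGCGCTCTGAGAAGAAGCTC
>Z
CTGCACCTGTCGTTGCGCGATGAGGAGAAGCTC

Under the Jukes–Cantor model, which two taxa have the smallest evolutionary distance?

X–Y: 8/33 differ, p = 0.242, d = 0.293.
X–Z: 9/33 differ, p = 0.273, d = 0.339.
Y–Z: 4/33 differ, p = 0.121, d = 0.132.
The smallest distance is between Y and Z.

Y and Z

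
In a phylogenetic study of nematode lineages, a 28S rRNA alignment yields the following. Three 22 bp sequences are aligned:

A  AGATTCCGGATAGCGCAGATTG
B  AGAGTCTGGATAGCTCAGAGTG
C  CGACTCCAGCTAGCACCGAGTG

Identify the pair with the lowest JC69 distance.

A–B: 4/22 differ, p = 0.182, d = 0.208.
A–C: 7/22 differ, p = 0.318, d = 0.414.
B–C: 7/22 differ, p = 0.318, d = 0.414.
The smallest distance is between A and B.

A and B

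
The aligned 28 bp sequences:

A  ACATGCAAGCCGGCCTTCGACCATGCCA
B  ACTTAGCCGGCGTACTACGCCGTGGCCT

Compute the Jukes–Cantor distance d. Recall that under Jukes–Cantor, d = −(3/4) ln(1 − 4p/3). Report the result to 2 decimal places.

The sequences differ at 14 of 28 sites, so p = 14/28 = 0.5.
d = −(3/4) ln(1 − 4p/3) = −0.75 ln(1 − 0.666667) = −0.75 ln(0.333333)
  = −0.75 × (-1.098613) = 0.823960 substitutions/site.

0.82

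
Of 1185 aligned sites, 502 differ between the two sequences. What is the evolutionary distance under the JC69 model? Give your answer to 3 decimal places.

0.624

p = 502/1185 ≈ 0.423629.
d = −(3/4) ln(1 − 4p/3) = −0.75 ln(1 − 0.564839) = −0.75 ln(0.435161)
  = −0.75 × (-0.832039) = 0.624029 substitutions/site.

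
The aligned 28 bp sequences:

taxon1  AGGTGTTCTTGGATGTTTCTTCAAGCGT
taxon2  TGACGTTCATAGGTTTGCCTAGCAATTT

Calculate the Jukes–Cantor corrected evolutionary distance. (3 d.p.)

The sequences differ at 15 of 28 sites, so p = 15/28 ≈ 0.535714.
d = −(3/4) ln(1 − 4p/3) = −0.75 ln(1 − 0.714285) = −0.75 ln(0.285715)
  = −0.75 × (-1.252760) = 0.939570 substitutions/site.

0.940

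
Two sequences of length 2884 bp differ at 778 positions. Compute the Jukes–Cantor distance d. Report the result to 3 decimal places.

0.334

p = 778/2884 ≈ 0.269764.
d = −(3/4) ln(1 − 4p/3) = −0.75 ln(1 − 0.359685) = −0.75 ln(0.640315)
  = −0.75 × (-0.445795) = 0.334346 substitutions/site.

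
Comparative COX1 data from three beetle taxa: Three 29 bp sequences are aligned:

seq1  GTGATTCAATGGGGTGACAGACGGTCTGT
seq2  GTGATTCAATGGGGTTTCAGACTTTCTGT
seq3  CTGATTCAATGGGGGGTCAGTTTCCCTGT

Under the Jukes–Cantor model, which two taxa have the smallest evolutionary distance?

seq1–seq2: 4/29 differ, p = 0.138, d = 0.152.
seq1–seq3: 8/29 differ, p = 0.276, d = 0.344.
seq2–seq3: 7/29 differ, p = 0.241, d = 0.291.
The smallest distance is between seq1 and seq2.

seq1 and seq2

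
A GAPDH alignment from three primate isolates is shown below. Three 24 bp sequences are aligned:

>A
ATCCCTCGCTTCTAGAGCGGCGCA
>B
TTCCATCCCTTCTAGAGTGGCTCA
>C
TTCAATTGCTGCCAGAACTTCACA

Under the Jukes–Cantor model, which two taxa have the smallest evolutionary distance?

A–B: 5/24 differ, p = 0.208, d = 0.244.
A–C: 10/24 differ, p = 0.417, d = 0.608.
B–C: 10/24 differ, p = 0.417, d = 0.608.
The smallest distance is between A and B.

A and B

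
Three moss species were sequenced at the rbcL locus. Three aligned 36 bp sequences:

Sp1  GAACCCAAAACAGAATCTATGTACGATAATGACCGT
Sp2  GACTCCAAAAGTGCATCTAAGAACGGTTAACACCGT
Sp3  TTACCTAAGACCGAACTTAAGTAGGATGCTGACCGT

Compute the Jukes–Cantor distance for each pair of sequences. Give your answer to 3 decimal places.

Sp1–Sp2: 11/36 sites differ → p ≈ 0.305556, d = −0.75 ln(1 − 0.407408) = 0.392437 ≈ 0.392.
Sp1–Sp3: 11/36 sites differ → p ≈ 0.305556, d = −0.75 ln(1 − 0.407408) = 0.392437 ≈ 0.392.
Sp2–Sp3: 18/36 sites differ → p = 0.5, d = −0.75 ln(1 − 0.666667) = 0.823960 ≈ 0.824.

d(Sp1,Sp2) = 0.392, d(Sp1,Sp3) = 0.392, d(Sp2,Sp3) = 0.824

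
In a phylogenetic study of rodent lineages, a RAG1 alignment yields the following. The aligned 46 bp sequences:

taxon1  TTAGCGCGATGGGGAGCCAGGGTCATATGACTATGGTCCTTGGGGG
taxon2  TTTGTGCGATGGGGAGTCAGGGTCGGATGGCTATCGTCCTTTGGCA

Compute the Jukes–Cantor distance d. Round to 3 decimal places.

The sequences differ at 10 of 46 sites (3, 5, 17, 25, 26, 30, 35, 42, 45, 46), so p = 10/46 ≈ 0.217391.
d = −(3/4) ln(1 − 4p/3) = −0.75 ln(1 − 0.289855) = −0.75 ln(0.710145)
  = −0.75 × (-0.342286) = 0.256715 substitutions/site.

0.257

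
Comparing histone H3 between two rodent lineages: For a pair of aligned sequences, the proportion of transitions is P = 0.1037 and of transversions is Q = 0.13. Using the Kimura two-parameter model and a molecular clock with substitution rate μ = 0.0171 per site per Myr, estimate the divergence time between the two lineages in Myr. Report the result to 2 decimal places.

Under the Kimura two-parameter model, d = −½ ln(1 − 2P − Q) − ¼ ln(1 − 2Q).
1 − 2P − Q = 0.6626, giving −½ ln(0.6626) = 0.205792.
1 − 2Q = 0.74, giving −¼ ln(0.74) = 0.075276.
d = 0.205792 + 0.075276 = 0.281068.
Under a molecular clock d = 2μt, so t = d/(2μ) = 0.281068 / (2 × 0.0171) = 8.22 Myr.

8.22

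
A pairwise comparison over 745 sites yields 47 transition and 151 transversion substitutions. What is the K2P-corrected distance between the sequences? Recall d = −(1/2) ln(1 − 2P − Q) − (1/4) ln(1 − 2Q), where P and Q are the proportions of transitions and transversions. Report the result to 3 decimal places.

P = 47/745 ≈ 0.063087 and Q = 151/745 ≈ 0.202685.
Under the Kimura two-parameter model, d = −½ ln(1 − 2P − Q) − ¼ ln(1 − 2Q).
1 − 2P − Q = 0.671141, giving −½ ln(0.671141) = 0.199388.
1 − 2Q = 0.59463, giving −¼ ln(0.59463) = 0.129954.
d = 0.199388 + 0.129954 = 0.329342.

0.329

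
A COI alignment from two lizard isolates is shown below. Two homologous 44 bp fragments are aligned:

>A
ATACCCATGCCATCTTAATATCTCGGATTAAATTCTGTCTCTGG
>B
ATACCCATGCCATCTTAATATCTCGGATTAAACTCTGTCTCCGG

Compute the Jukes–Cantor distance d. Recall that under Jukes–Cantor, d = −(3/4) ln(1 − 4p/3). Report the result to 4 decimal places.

0.0469

The sequences differ at 2 of 44 sites (33, 42), so p = 2/44 ≈ 0.045455.
d = −(3/4) ln(1 − 4p/3) = −0.75 ln(1 − 0.060607) = −0.75 ln(0.939393)
  = −0.75 × (-0.062521) = 0.046891 substitutions/site.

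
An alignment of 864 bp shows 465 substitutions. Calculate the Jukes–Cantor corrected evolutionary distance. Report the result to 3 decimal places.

0.948

p = 465/864 ≈ 0.538194.
d = −(3/4) ln(1 − 4p/3) = −0.75 ln(1 − 0.717592) = −0.75 ln(0.282408)
  = −0.75 × (-1.264402) = 0.948302 substitutions/site.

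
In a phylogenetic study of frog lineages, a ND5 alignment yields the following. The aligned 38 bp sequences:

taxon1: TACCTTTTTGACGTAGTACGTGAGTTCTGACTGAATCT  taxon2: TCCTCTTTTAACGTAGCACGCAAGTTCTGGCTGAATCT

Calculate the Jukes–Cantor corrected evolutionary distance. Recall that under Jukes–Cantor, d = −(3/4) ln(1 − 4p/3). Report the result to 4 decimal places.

0.2471

The sequences differ at 8 of 38 sites (2, 4, 5, 10, 17, 21, 22, 30), so p = 8/38 ≈ 0.210526.
d = −(3/4) ln(1 − 4p/3) = −0.75 ln(1 − 0.280701) = −0.75 ln(0.719299)
  = −0.75 × (-0.329478) = 0.247109 substitutions/site.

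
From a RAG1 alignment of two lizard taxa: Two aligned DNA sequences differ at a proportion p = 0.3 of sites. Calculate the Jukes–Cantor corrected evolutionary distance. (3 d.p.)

d = −(3/4) ln(1 − 4p/3) = −0.75 ln(1 − 0.4) = −0.75 ln(0.6)
  = −0.75 × (-0.510826) = 0.383120 substitutions/site.

0.383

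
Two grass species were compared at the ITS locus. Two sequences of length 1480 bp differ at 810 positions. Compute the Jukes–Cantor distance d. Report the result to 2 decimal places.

0.98

p = 810/1480 ≈ 0.547297.
d = −(3/4) ln(1 − 4p/3) = −0.75 ln(1 − 0.729729) = −0.75 ln(0.270271)
  = −0.75 × (-1.308330) = 0.981248 substitutions/site.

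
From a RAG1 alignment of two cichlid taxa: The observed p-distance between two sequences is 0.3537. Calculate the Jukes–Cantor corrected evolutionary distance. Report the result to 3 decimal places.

d = −(3/4) ln(1 − 4p/3) = −0.75 ln(1 − 0.4716) = −0.75 ln(0.5284)
  = −0.75 × (-0.637902) = 0.478427 substitutions/site.

0.478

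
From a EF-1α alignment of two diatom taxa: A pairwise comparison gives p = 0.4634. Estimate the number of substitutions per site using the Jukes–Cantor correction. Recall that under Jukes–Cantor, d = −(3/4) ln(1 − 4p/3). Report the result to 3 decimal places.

0.721

d = −(3/4) ln(1 − 4p/3) = −0.75 ln(1 − 0.617867) = −0.75 ln(0.382133)
  = −0.75 × (-0.961987) = 0.721490 substitutions/site.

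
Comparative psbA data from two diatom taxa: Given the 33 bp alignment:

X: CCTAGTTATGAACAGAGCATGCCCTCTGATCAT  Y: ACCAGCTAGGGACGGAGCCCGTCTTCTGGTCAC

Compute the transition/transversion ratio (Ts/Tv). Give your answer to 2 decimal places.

Transitions are A↔G and C↔T; transversions are all other mismatches.
Transitions: 9. Transversions: 3.
R = 9/3 = 3.00.

3.00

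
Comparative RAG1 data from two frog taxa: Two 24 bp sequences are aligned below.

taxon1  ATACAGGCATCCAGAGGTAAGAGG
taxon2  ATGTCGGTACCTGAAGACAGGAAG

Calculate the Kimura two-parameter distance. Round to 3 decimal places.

Of 24 sites, 11 differences are transitions and 1 are transversions, so P = 11/24 ≈ 0.458333 and Q = 1/24 ≈ 0.041667.
Under the Kimura two-parameter model, d = −½ ln(1 − 2P − Q) − ¼ ln(1 − 2Q).
1 − 2P − Q = 0.041667, giving −½ ln(0.041667) = 1.589023.
1 − 2Q = 0.916666, giving −¼ ln(0.916666) = 0.021753.
d = 1.589023 + 0.021753 = 1.610776.

1.611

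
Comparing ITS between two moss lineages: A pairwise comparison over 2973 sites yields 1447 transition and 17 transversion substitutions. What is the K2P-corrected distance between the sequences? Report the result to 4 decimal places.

P = 1447/2973 ≈ 0.486714 and Q = 17/2973 ≈ 0.005718.
Under the Kimura two-parameter model, d = −½ ln(1 − 2P − Q) − ¼ ln(1 − 2Q).
1 − 2P − Q = 0.020854, giving −½ ln(0.020854) = 1.935105.
1 − 2Q = 0.988564, giving −¼ ln(0.988564) = 0.002875.
d = 1.935105 + 0.002875 = 1.937980.

1.9380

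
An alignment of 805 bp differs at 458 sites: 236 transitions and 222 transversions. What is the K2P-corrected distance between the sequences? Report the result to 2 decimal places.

1.19

P = 236/805 ≈ 0.293168 and Q = 222/805 ≈ 0.275776.
Under the Kimura two-parameter model, d = −½ ln(1 − 2P − Q) − ¼ ln(1 − 2Q).
1 − 2P − Q = 0.137888, giving −½ ln(0.137888) = 0.990657.
1 − 2Q = 0.448448, giving −¼ ln(0.448448) = 0.200491.
d = 0.990657 + 0.200491 = 1.191148.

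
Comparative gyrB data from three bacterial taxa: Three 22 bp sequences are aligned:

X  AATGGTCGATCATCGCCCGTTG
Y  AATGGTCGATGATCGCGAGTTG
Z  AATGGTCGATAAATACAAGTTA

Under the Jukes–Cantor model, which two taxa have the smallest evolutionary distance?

X and Y

X–Y: 3/22 differ, p = 0.136, d = 0.151.
X–Z: 7/22 differ, p = 0.318, d = 0.414.
Y–Z: 6/22 differ, p = 0.273, d = 0.339.
The smallest distance is between X and Y.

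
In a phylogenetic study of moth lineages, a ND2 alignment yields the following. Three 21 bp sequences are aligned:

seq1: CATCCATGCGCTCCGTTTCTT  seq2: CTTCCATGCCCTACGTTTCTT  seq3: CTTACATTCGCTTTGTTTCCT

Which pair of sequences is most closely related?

seq1–seq2: 3/21 differ, p = 0.143, d = 0.158.
seq1–seq3: 6/21 differ, p = 0.286, d = 0.360.
seq2–seq3: 6/21 differ, p = 0.286, d = 0.360.
The smallest distance is between seq1 and seq2.

seq1 and seq2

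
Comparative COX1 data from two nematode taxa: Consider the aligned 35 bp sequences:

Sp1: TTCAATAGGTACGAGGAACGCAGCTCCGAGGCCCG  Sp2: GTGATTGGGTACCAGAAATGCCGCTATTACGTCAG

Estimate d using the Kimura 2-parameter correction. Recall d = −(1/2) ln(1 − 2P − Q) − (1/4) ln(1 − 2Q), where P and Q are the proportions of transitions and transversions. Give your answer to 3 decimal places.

Of 35 sites, 5 differences are transitions and 9 are transversions, so P = 5/35 ≈ 0.142857 and Q = 9/35 ≈ 0.257143.
Under the Kimura two-parameter model, d = −½ ln(1 − 2P − Q) − ¼ ln(1 − 2Q).
1 − 2P − Q = 0.457143, giving −½ ln(0.457143) = 0.391380.
1 − 2Q = 0.485714, giving −¼ ln(0.485714) = 0.180534.
d = 0.391380 + 0.180534 = 0.571914.

0.572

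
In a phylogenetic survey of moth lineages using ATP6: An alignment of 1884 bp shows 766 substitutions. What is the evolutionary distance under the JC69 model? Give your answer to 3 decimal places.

0.586

p = 766/1884 ≈ 0.406582.
d = −(3/4) ln(1 − 4p/3) = −0.75 ln(1 − 0.542109) = −0.75 ln(0.457891)
  = −0.75 × (-0.781124) = 0.585843 substitutions/site.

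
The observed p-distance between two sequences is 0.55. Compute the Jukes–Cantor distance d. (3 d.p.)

0.991

d = −(3/4) ln(1 − 4p/3) = −0.75 ln(1 − 0.733333) = −0.75 ln(0.266667)
  = −0.75 × (-1.321755) = 0.991316 substitutions/site.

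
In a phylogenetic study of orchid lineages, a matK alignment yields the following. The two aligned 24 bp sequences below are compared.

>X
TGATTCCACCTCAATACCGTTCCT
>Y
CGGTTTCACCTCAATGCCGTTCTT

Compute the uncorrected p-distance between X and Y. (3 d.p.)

0.208

The sequences differ at 5 of 24 positions (sites 1, 3, 6, 16, 23).
p = 5/24 = 0.208333… ≈ 0.208 (to 3 d.p.).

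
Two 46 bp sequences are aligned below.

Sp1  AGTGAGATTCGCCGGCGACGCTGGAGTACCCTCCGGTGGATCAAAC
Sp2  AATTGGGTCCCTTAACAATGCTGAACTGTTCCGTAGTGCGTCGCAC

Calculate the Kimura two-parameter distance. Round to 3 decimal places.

1.643

Of 46 sites, 19 differences are transitions and 6 are transversions, so P = 19/46 ≈ 0.413043 and Q = 6/46 ≈ 0.130435.
Under the Kimura two-parameter model, d = −½ ln(1 − 2P − Q) − ¼ ln(1 − 2Q).
1 − 2P − Q = 0.043479, giving −½ ln(0.043479) = 1.567739.
1 − 2Q = 0.73913, giving −¼ ln(0.73913) = 0.075570.
d = 1.567739 + 0.075570 = 1.643309.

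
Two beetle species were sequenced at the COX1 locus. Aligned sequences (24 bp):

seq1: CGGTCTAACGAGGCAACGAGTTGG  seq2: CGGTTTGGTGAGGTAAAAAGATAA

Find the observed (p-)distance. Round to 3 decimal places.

The sequences differ at 10 of 24 positions (sites 5, 7, 8, 9, 14, 17, 18, 21, 23, 24).
p = 10/24 = 0.416666… ≈ 0.417 (to 3 d.p.).

0.417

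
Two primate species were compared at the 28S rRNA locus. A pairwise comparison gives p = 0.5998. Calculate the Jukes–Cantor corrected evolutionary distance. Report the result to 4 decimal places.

d = −(3/4) ln(1 − 4p/3) = −0.75 ln(1 − 0.799733) = −0.75 ln(0.200267)
  = −0.75 × (-1.608104) = 1.206078 substitutions/site.

1.2061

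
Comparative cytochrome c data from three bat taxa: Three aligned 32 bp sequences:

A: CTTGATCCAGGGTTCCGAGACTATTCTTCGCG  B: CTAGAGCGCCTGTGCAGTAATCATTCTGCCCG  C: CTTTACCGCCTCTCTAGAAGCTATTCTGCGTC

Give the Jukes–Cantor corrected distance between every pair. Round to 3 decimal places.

A–B: 14/32 sites differ → p = 0.4375, d = −0.75 ln(1 − 0.583333) = 0.656601 ≈ 0.657.
A–C: 15/32 sites differ → p = 0.46875, d = −0.75 ln(1 − 0.625) = 0.735622 ≈ 0.736.
B–C: 13/32 sites differ → p = 0.40625, d = −0.75 ln(1 − 0.541667) = 0.585119 ≈ 0.585.

d(A,B) = 0.657, d(A,C) = 0.736, d(B,C) = 0.585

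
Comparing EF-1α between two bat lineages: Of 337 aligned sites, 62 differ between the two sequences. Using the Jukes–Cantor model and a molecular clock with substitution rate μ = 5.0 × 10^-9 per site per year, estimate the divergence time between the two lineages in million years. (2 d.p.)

21.11

p = 62/337 ≈ 0.183976.
d = −(3/4) ln(1 − 4p/3) = −0.75 ln(1 − 0.245301) = −0.75 ln(0.754699)
  = −0.75 × (-0.281436) = 0.211077 substitutions/site.
Under a molecular clock d = 2μt, so t = d/(2μ) = 0.211077 / (2 × 5.0 × 10^-9) = 21.11 million years.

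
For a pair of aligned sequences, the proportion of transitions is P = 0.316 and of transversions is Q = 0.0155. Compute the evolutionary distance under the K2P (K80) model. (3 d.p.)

Under the Kimura two-parameter model, d = −½ ln(1 − 2P − Q) − ¼ ln(1 − 2Q).
1 − 2P − Q = 0.3525, giving −½ ln(0.3525) = 0.521352.
1 − 2Q = 0.969, giving −¼ ln(0.969) = 0.007873.
d = 0.521352 + 0.007873 = 0.529225.

0.529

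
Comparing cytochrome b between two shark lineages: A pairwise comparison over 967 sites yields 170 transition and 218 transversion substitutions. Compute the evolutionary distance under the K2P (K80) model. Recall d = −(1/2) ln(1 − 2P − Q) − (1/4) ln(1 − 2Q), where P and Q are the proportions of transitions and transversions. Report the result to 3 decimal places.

P = 170/967 ≈ 0.175801 and Q = 218/967 ≈ 0.22544.
Under the Kimura two-parameter model, d = −½ ln(1 − 2P − Q) − ¼ ln(1 − 2Q).
1 − 2P − Q = 0.422958, giving −½ ln(0.422958) = 0.430241.
1 − 2Q = 0.54912, giving −¼ ln(0.54912) = 0.149860.
d = 0.430241 + 0.149860 = 0.580101.

0.580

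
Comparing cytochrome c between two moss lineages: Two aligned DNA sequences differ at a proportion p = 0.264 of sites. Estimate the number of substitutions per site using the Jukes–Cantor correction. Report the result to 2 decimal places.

d = −(3/4) ln(1 − 4p/3) = −0.75 ln(1 − 0.352) = −0.75 ln(0.648)
  = −0.75 × (-0.433865) = 0.325399 substitutions/site.

0.33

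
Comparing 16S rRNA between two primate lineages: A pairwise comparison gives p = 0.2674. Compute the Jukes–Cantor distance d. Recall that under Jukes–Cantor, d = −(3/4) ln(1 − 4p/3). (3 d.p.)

d = −(3/4) ln(1 − 4p/3) = −0.75 ln(1 − 0.356533) = −0.75 ln(0.643467)
  = −0.75 × (-0.440885) = 0.330664 substitutions/site.

0.331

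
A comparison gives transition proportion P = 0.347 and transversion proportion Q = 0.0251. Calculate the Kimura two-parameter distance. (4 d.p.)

0.6478

Under the Kimura two-parameter model, d = −½ ln(1 − 2P − Q) − ¼ ln(1 − 2Q).
1 − 2P − Q = 0.2809, giving −½ ln(0.2809) = 0.634878.
1 − 2Q = 0.9498, giving −¼ ln(0.9498) = 0.012876.
d = 0.634878 + 0.012876 = 0.647754.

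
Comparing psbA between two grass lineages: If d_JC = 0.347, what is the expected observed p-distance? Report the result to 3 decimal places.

p = (3/4)(1 − e^(−4d/3)) = 0.75 × (1 − e^(-0.462667)) = 0.75 × (1 − 0.629602) = 0.277799.

0.278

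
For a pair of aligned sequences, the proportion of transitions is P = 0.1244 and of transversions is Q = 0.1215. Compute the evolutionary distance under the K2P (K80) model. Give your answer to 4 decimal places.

0.3009

Under the Kimura two-parameter model, d = −½ ln(1 − 2P − Q) − ¼ ln(1 − 2Q).
1 − 2P − Q = 0.6297, giving −½ ln(0.6297) = 0.231256.
1 − 2Q = 0.757, giving −¼ ln(0.757) = 0.069598.
d = 0.231256 + 0.069598 = 0.300854.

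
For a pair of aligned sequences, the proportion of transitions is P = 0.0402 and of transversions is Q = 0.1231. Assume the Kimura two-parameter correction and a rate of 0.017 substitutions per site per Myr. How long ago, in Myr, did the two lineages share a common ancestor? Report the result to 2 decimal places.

Under the Kimura two-parameter model, d = −½ ln(1 − 2P − Q) − ¼ ln(1 − 2Q).
1 − 2P − Q = 0.7965, giving −½ ln(0.7965) = 0.113764.
1 − 2Q = 0.7538, giving −¼ ln(0.7538) = 0.070657.
d = 0.113764 + 0.070657 = 0.184421.
Under a molecular clock d = 2μt, so t = d/(2μ) = 0.184421 / (2 × 0.017) = 5.42 Myr.

5.42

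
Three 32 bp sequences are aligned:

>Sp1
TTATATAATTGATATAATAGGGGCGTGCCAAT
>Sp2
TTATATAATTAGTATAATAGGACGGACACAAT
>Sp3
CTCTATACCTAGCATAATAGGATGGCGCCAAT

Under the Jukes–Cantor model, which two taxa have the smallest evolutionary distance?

Sp1 and Sp2

Sp1–Sp2: 8/32 differ, p = 0.250, d = 0.304.
Sp1–Sp3: 11/32 differ, p = 0.344, d = 0.460.
Sp2–Sp3: 9/32 differ, p = 0.281, d = 0.353.
The smallest distance is between Sp1 and Sp2.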